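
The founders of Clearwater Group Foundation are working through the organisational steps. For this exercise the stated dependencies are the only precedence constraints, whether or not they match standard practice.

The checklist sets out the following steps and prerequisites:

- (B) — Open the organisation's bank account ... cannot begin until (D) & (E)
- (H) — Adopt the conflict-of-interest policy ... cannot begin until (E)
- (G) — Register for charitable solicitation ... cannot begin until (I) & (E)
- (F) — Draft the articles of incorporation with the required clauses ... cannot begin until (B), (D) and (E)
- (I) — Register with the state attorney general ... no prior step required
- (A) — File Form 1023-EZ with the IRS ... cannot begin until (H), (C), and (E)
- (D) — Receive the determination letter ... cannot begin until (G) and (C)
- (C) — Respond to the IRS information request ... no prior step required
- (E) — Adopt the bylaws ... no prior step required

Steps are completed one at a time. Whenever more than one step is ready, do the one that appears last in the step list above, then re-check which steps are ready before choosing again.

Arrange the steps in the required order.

(E), (C) and (I) have no prerequisites; (E) is listed later, so (E) is first.
(C), (I) and (H) are all available; (C) is listed later → (C).
Ready: (I) and (H). (I) is listed later → (I).
(G) now also ready, so the ready set is {(G), (H)}; (G) is listed later → (G).
(D) now also ready, so the ready set is {(D), (H)}; (D) is listed later → (D).
Now (H) and (B) have their prerequisites met. (H) is listed later, so (H) next.
(A) now also ready, so the ready set is {(A), (B)}; (A) is listed later → (A).
(B) needed (E) and (D), now all done → (B).
Next only (F) has its prerequisites met → (F).

(E), (C), (I), (G), (D), (H), (A), (B), (F)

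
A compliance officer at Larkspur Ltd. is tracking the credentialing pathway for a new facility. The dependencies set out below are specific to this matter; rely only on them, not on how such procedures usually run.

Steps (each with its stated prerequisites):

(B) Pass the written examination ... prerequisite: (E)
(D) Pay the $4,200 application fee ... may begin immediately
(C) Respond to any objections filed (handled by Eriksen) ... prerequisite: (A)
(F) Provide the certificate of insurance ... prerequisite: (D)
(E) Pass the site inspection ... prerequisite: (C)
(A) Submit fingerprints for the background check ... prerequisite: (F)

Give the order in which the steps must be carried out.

(D) (F) (A) (C) (E) (B)

(D) is the only step with nothing outstanding, so it goes first.
Next only (F) has its prerequisites met → (F).
(A) is the only step now ready → (A).
(C) needed (A), now all done → (C).
(E) needed (C), now all done → (E).
That leaves (B) as the only ready step → (B).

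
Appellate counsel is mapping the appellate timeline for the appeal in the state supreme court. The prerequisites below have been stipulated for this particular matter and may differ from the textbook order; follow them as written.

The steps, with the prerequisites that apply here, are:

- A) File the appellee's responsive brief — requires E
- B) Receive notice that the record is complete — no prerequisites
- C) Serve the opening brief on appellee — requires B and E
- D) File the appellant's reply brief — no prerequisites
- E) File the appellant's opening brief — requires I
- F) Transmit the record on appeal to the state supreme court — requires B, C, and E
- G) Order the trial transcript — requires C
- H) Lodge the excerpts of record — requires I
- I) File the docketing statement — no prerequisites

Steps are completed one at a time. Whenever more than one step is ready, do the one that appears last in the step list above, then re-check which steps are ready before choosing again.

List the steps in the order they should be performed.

I → H → E → D → B → C → G → F → A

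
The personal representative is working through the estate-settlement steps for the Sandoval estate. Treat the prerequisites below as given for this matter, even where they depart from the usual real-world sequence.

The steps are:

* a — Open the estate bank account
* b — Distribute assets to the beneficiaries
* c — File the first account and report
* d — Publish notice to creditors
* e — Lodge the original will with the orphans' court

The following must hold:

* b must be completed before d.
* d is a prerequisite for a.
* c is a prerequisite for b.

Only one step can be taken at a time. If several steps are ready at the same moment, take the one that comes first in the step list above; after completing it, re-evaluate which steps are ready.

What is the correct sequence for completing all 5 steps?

c → b → d → a → e

c and e have no prerequisites; c is listed earlier, so c is first.
Ready: b and e. b is listed earlier → b.
d and e are both available; d is listed earlier → d.
a now also ready, so the ready set is {a, e}; a is listed earlier → a.
That leaves e as the only ready step → e.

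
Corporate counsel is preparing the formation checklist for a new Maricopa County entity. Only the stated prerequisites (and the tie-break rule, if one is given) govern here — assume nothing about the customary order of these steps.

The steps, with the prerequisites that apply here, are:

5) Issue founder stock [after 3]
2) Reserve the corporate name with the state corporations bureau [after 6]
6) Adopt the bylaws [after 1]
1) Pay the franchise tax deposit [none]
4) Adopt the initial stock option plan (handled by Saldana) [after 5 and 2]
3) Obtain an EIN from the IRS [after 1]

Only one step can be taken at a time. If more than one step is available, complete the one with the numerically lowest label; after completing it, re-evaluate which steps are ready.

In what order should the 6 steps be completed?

Only 1 has no prerequisites, so it is first.
3 and 6 are both available; 3 has the earlier label → 3.
Ready: 5 and 6. 5 has the earlier label → 5.
6 is the only step now ready → 6.
2 is the only step now ready → 2.
That leaves 4 as the only ready step → 4.

1, 3, 5, 6, 2, 4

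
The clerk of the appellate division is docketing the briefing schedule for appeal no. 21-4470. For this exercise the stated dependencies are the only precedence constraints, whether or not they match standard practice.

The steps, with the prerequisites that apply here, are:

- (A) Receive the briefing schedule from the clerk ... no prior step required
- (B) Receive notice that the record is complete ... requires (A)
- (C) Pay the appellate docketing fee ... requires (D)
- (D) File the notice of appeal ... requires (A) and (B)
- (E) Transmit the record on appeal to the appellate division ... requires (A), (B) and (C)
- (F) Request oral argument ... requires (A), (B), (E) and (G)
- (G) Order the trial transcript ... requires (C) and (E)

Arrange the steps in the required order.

(A), (B), (D), (C), (E), (G), (F)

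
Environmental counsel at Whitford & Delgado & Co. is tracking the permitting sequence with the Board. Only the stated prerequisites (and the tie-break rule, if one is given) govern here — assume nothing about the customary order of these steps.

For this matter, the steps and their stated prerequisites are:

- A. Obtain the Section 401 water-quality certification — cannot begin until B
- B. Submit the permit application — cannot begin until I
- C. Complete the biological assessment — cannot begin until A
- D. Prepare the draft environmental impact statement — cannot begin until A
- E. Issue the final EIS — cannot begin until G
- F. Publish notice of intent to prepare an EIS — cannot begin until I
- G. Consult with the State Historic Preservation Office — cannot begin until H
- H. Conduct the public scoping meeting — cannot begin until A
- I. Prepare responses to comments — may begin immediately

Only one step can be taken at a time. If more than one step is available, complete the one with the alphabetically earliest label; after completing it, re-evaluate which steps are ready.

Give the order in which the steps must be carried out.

I is the only step with nothing outstanding, so it goes first.
Now B and F have their prerequisites met. B has the earlier label, so B next.
A now also ready, so the ready set is {A, F}; A has the earlier label → A.
C, D and H now also ready, so the ready set is {C, D, F, H}; C has the earlier label → C.
Ready: D, F and H. D has the earlier label → D.
Ready: F and H. F has the earlier label → F.
H is the only step now ready → H.
G needed H, now all done → G.
E is the only step now ready → E.

I → B → A → C → D → F → H → G → E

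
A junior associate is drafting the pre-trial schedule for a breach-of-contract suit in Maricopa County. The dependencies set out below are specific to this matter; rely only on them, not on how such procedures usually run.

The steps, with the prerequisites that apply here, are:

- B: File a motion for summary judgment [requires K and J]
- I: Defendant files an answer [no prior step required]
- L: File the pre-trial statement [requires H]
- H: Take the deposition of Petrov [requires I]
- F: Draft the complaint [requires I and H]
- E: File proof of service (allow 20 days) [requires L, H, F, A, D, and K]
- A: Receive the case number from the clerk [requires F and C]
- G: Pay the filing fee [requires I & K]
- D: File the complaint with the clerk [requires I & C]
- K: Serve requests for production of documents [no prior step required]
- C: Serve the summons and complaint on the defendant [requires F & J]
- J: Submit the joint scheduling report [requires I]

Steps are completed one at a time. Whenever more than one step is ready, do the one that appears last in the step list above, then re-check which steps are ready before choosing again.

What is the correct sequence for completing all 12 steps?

Nothing is required for K and I. K is listed later → K first.
Next only I has its prerequisites met → I.
J, G and H are all available; J is listed later → J.
B now also ready, so the ready set is {G, H, B}; G is listed later → G.
H and B are both available; H is listed later → H.
F, L and B are all available; F is listed later → F.
Ready: C, L and B. C is listed later → C.
Now D, A, L and B have their prerequisites met. D is listed later, so D next.
A, L and B are all available; A is listed later → A.
Ready: L and B. L is listed later → L.
E now also ready, so the ready set is {E, B}; E is listed later → E.
That leaves B as the only ready step → B.

K I J G H F C D A L E B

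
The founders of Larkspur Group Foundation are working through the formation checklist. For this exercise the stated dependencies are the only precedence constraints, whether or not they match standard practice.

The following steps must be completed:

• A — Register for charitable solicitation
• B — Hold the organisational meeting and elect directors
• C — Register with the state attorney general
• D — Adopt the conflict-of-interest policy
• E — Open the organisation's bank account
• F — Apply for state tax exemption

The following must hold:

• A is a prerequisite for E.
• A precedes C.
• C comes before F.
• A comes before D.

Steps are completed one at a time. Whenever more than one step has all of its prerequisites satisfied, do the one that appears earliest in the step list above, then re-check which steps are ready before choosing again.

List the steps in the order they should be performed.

Nothing is required for A and B. A is listed earlier → A first.
B, C, D and E are all available; B is listed earlier → B.
C, D and E are all available; C is listed earlier → C.
Now D, E and F have their prerequisites met. D is listed earlier, so D next.
E and F are both available; E is listed earlier → E.
Next only F has its prerequisites met → F.

A → B → C → D → E → F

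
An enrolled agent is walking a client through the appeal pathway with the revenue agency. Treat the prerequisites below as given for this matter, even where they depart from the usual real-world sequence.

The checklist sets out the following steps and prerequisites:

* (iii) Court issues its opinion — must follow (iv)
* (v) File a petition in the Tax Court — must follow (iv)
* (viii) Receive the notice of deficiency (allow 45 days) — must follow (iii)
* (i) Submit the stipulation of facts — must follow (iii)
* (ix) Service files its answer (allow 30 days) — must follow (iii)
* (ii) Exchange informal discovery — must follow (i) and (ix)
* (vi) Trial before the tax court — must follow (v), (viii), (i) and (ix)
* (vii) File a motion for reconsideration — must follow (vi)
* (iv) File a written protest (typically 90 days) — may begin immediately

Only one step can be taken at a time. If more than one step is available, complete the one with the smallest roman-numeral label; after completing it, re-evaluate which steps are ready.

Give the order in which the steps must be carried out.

(iv) is the only step with nothing outstanding, so it goes first.
(iii) and (v) are both available; (iii) has the earlier label → (iii).
(i), (viii) and (ix) now also ready, so the ready set is {(i), (v), (viii), (ix)}; (i) has the earlier label → (i).
(v), (viii) and (ix) are all available; (v) has the earlier label → (v).
Ready: (viii) and (ix). (viii) has the earlier label → (viii).
That leaves (ix) as the only ready step → (ix).
(ii) and (vi) are both available; (ii) has the earlier label → (ii).
(vi) is the only step now ready → (vi).
(vii) needed (vi), now all done → (vii).

(iv) → (iii) → (i) → (v) → (viii) → (ix) → (ii) → (vi) → (vii)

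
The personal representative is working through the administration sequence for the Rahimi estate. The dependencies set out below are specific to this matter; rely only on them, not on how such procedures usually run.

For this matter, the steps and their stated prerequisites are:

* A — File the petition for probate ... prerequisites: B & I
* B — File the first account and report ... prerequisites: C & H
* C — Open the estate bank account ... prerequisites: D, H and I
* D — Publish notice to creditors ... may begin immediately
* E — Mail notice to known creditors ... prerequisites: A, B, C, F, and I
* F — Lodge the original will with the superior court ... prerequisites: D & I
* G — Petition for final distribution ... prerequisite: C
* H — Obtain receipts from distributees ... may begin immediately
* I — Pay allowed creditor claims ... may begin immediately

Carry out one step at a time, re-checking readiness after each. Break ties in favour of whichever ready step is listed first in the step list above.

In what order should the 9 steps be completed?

D, H, I, C, B, A, F, E, G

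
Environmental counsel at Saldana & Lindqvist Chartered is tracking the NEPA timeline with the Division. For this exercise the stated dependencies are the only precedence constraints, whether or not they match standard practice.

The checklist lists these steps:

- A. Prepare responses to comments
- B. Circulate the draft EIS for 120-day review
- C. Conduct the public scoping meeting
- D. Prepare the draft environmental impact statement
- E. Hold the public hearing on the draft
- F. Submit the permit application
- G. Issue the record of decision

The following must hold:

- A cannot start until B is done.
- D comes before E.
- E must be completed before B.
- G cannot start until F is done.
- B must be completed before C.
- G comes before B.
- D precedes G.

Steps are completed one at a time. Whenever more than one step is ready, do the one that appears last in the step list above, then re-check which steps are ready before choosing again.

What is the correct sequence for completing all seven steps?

F and D have no prerequisites; F is listed later, so F is first.
That leaves D as the only ready step → D.
G and E are both available; G is listed later → G.
Next only E has its prerequisites met → E.
That leaves B as the only ready step → B.
C and A are both available; C is listed later → C.
Next only A has its prerequisites met → A.

F D G E B C A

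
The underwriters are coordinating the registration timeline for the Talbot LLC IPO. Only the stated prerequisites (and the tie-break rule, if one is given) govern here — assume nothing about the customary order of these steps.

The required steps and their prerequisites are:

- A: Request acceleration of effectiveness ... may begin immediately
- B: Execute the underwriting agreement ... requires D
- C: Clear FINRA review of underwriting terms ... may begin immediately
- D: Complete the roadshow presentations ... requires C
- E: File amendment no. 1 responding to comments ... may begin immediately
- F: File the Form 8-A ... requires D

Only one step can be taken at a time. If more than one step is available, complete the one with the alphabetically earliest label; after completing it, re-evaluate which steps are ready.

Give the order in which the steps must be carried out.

A C D B E F

A, C and E have no prerequisites; A has the earlier label, so A is first.
Ready: C and E. C has the earlier label → C.
D and E are both available; D has the earlier label → D.
B, E and F are all available; B has the earlier label → B.
Ready: E and F. E has the earlier label → E.
F is the only step now ready → F.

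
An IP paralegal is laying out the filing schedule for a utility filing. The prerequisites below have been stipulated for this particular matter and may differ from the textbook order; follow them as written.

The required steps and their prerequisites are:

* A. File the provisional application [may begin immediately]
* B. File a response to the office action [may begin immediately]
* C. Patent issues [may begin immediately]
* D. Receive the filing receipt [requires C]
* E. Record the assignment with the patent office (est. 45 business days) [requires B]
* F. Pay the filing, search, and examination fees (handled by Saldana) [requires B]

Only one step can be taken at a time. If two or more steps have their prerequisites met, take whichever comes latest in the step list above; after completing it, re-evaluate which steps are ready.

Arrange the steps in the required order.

C, D, B, F, E, A

Nothing is required for C, B and A. C is listed later → C first.
D now also ready, so the ready set is {D, B, A}; D is listed later → D.
Now B and A have their prerequisites met. B is listed later, so B next.
F, E and A are all available; F is listed later → F.
E and A are both available; E is listed later → E.
A is the only step now ready → A.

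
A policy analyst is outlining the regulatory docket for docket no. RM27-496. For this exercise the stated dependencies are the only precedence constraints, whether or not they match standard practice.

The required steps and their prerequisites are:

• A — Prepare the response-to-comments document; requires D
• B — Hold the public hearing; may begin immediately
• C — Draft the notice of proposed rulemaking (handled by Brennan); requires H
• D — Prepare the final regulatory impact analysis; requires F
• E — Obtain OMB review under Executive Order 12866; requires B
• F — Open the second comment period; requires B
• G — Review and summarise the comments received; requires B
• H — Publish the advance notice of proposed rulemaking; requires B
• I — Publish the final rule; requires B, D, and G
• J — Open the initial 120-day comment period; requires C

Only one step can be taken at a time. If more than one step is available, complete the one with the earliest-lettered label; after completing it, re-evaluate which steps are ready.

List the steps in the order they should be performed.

B E F D A G H C I J

B has no prerequisites → B first.
Now E, F, G and H have their prerequisites met. E has the earlier label, so E next.
Now F, G and H have their prerequisites met. F has the earlier label, so F next.
D now also ready, so the ready set is {D, G, H}; D has the earlier label → D.
Now A, G and H have their prerequisites met. A has the earlier label, so A next.
G and H are both available; G has the earlier label → G.
Now H and I have their prerequisites met. H has the earlier label, so H next.
C now also ready, so the ready set is {C, I}; C has the earlier label → C.
J now also ready, so the ready set is {I, J}; I has the earlier label → I.
J is the only step now ready → J.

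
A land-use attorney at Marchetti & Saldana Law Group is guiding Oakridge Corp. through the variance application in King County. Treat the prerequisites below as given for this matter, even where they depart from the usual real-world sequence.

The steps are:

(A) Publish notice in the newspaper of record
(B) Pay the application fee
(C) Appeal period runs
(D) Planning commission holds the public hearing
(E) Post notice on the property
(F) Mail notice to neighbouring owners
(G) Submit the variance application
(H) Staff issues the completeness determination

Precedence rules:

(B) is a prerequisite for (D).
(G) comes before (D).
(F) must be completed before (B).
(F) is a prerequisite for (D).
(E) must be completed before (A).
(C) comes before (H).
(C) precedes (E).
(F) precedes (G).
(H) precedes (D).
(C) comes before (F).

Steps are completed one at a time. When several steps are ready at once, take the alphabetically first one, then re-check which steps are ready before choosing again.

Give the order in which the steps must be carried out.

(C) (E) (A) (F) (B) (G) (H) (D)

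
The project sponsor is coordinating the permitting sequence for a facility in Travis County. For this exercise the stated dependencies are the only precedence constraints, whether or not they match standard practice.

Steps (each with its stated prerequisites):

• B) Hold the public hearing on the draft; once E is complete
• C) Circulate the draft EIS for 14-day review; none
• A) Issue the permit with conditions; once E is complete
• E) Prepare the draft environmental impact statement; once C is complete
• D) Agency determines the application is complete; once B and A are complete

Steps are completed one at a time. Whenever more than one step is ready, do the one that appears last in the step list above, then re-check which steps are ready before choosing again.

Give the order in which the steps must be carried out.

C → E → A → B → D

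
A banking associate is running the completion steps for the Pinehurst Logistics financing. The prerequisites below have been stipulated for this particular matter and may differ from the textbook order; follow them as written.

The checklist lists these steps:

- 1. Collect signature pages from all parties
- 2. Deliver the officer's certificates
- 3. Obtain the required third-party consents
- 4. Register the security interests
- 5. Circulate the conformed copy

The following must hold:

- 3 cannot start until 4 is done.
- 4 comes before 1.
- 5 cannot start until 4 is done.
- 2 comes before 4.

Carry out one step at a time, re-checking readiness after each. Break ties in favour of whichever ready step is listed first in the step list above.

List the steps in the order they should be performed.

Only 2 has no prerequisites, so it is first.
Next only 4 has its prerequisites met → 4.
Now 1, 3 and 5 have their prerequisites met. 1 is listed earlier, so 1 next.
Now 3 and 5 have their prerequisites met. 3 is listed earlier, so 3 next.
That leaves 5 as the only ready step → 5.

2, 4, 1, 3, 5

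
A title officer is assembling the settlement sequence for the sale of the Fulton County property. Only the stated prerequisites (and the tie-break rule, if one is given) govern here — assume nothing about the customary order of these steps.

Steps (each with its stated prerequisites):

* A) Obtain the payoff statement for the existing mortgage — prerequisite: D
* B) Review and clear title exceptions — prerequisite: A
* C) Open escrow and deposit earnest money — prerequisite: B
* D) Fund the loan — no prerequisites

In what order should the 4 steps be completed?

D, A, B, C

D has no prerequisites → D first.
A is the only step now ready → A.
That leaves B as the only ready step → B.
C is the only step now ready → C.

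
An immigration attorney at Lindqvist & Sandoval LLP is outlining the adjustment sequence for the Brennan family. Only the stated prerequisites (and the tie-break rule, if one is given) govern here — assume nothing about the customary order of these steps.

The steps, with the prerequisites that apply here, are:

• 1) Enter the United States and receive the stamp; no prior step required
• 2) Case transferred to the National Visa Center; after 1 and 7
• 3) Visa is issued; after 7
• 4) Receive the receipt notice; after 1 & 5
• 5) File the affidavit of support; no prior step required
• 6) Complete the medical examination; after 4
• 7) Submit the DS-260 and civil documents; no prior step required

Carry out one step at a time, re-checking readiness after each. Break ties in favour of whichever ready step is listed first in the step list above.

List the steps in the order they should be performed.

1 5 4 6 7 2 3

Nothing is required for 1, 5 and 7. 1 is listed earlier → 1 first.
Now 5 and 7 have their prerequisites met. 5 is listed earlier, so 5 next.
4 now also ready, so the ready set is {4, 7}; 4 is listed earlier → 4.
6 now also ready, so the ready set is {6, 7}; 6 is listed earlier → 6.
That leaves 7 as the only ready step → 7.
Now 2 and 3 have their prerequisites met. 2 is listed earlier, so 2 next.
3 is the only step now ready → 3.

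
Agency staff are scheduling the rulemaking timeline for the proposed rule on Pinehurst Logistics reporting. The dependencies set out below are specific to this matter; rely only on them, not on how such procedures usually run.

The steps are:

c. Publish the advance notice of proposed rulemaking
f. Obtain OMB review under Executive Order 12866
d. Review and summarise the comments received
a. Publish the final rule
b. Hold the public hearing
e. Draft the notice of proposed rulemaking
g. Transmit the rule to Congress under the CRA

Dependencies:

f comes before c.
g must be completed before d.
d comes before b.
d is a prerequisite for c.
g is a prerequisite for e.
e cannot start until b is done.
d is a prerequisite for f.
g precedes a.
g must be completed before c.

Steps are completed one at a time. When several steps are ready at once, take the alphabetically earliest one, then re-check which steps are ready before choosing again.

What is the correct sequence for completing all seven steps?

g has no prerequisites → g first.
Now a and d have their prerequisites met. a has the earlier label, so a next.
d is the only step now ready → d.
Now b and f have their prerequisites met. b has the earlier label, so b next.
e and f are both available; e has the earlier label → e.
Next only f has its prerequisites met → f.
That leaves c as the only ready step → c.

g → a → d → b → e → f → c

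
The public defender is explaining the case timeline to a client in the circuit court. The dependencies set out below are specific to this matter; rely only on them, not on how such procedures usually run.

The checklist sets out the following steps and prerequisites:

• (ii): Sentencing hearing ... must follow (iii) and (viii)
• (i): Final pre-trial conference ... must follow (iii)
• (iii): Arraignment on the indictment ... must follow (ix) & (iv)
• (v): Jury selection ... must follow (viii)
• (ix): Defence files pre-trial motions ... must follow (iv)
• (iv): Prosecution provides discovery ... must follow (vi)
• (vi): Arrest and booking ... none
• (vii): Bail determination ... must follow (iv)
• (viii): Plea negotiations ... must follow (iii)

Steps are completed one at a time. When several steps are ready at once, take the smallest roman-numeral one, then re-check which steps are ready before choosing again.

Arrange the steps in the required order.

(vi) → (iv) → (vii) → (ix) → (iii) → (i) → (viii) → (ii) → (v)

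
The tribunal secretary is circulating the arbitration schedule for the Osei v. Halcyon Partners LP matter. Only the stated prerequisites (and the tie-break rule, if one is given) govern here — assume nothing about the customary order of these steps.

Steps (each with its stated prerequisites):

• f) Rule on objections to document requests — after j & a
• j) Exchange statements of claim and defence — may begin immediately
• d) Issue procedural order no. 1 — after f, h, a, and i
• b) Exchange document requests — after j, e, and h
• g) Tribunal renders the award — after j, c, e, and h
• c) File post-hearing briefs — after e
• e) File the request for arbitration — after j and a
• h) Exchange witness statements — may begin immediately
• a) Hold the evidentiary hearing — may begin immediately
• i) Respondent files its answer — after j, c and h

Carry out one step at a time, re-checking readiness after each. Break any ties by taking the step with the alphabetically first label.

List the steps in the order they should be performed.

a, h, j, e, b, c, f, g, i, d

Nothing is required for a, h and j. a has the earlier label → a first.
Now h and j have their prerequisites met. h has the earlier label, so h next.
Next only j has its prerequisites met → j.
e and f are both available; e has the earlier label → e.
Ready: b, c and f. b has the earlier label → b.
c and f are both available; c has the earlier label → c.
g and i now also ready, so the ready set is {f, g, i}; f has the earlier label → f.
Ready: g and i. g has the earlier label → g.
i needed c, h and j, now all done → i.
That leaves d as the only ready step → d.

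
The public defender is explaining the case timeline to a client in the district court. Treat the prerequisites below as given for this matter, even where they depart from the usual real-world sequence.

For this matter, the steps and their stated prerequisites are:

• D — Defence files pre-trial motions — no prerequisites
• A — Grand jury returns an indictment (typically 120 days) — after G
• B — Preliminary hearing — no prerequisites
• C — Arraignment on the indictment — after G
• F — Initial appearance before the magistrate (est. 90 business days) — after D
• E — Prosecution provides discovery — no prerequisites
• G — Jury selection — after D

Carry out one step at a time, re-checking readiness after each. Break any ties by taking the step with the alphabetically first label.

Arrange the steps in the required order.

B → D → E → F → G → A → C

Nothing is required for B, D and E. B has the earlier label → B first.
Ready: D and E. D has the earlier label → D.
Ready: E, F and G. E has the earlier label → E.
Now F and G have their prerequisites met. F has the earlier label, so F next.
G needed D, now all done → G.
Ready: A and C. A has the earlier label → A.
C is the only step now ready → C.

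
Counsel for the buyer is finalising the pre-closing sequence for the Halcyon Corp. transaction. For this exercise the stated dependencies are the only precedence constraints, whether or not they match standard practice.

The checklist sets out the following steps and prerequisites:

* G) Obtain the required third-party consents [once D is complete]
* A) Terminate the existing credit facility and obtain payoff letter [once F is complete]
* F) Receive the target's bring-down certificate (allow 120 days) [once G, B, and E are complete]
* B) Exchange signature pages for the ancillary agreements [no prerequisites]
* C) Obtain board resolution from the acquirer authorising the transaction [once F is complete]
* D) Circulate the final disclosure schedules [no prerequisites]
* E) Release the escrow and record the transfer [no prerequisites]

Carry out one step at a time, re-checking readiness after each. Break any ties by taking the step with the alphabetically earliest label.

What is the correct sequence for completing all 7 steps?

B, D, E, G, F, A, C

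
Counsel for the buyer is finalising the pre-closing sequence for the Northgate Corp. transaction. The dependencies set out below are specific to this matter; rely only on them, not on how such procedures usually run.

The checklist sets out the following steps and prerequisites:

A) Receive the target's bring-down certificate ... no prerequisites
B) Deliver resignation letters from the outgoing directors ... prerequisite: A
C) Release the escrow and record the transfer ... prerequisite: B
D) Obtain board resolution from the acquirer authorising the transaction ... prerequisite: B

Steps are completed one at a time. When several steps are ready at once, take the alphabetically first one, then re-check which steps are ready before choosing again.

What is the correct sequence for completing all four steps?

A → B → C → D

A has no prerequisites → A first.
That leaves B as the only ready step → B.
Now C and D have their prerequisites met. C has the earlier label, so C next.
D needed B, now all done → D.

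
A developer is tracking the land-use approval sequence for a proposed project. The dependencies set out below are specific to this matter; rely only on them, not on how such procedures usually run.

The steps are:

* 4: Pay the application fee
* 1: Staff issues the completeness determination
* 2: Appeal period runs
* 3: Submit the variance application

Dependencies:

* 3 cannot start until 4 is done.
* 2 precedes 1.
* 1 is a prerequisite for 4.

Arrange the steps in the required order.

2, 1, 4, 3

Only 2 has no prerequisites, so it is first.
1 needed 2, now all done → 1.
That leaves 4 as the only ready step → 4.
3 needed 4, now all done → 3.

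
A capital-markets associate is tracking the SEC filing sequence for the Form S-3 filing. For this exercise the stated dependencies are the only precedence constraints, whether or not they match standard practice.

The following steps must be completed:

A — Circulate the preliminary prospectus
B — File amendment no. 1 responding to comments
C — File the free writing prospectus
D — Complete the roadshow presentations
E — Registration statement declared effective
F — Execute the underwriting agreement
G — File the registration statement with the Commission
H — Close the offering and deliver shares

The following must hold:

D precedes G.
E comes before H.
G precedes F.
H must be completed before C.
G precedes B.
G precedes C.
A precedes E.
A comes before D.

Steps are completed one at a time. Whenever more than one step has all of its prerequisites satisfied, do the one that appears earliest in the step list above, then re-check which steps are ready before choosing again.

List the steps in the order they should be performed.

A, D, E, G, B, F, H, C

Only A has no prerequisites, so it is first.
Now D and E have their prerequisites met. D is listed earlier, so D next.
G now also ready, so the ready set is {E, G}; E is listed earlier → E.
Ready: G and H. G is listed earlier → G.
B and F now also ready, so the ready set is {B, F, H}; B is listed earlier → B.
Now F and H have their prerequisites met. F is listed earlier, so F next.
H is the only step now ready → H.
C needed G and H, now all done → C.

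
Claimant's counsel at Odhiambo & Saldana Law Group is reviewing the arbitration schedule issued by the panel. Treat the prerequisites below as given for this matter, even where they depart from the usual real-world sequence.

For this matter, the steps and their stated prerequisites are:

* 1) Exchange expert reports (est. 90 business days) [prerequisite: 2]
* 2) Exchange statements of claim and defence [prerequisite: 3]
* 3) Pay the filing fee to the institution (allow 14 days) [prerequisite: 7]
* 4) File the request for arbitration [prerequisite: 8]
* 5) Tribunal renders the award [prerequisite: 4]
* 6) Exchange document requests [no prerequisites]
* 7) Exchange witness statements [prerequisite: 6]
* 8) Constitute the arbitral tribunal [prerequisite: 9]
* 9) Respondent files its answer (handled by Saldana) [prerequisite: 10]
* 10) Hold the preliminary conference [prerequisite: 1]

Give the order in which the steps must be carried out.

6 7 3 2 1 10 9 8 4 5

Only 6 has no prerequisites, so it is first.
7 is the only step now ready → 7.
3 needed 7, now all done → 3.
2 needed 3, now all done → 2.
That leaves 1 as the only ready step → 1.
That leaves 10 as the only ready step → 10.
9 needed 10, now all done → 9.
8 needed 9, now all done → 8.
4 needed 8, now all done → 4.
5 needed 4, now all done → 5.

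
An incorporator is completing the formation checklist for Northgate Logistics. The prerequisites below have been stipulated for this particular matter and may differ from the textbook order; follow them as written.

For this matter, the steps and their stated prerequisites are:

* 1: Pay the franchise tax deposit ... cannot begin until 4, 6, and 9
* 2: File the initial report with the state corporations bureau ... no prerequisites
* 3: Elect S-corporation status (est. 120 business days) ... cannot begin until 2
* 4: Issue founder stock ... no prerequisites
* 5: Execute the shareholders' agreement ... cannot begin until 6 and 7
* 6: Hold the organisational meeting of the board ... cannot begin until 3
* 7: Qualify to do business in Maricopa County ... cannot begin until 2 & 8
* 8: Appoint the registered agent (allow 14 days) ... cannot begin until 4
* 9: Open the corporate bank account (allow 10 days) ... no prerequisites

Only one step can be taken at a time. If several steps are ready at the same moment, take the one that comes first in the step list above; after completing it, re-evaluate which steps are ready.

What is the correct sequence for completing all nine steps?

2, 3, 4, 6, 8, 7, 5, 9, 1

2, 4 and 9 have no prerequisites; 2 is listed earlier, so 2 is first.
3 now also ready, so the ready set is {3, 4, 9}; 3 is listed earlier → 3.
Ready: 4, 6 and 9. 4 is listed earlier → 4.
8 now also ready, so the ready set is {6, 8, 9}; 6 is listed earlier → 6.
Now 8 and 9 have their prerequisites met. 8 is listed earlier, so 8 next.
7 and 9 are both available; 7 is listed earlier → 7.
5 now also ready, so the ready set is {5, 9}; 5 is listed earlier → 5.
That leaves 9 as the only ready step → 9.
1 needed 4, 6 and 9, now all done → 1.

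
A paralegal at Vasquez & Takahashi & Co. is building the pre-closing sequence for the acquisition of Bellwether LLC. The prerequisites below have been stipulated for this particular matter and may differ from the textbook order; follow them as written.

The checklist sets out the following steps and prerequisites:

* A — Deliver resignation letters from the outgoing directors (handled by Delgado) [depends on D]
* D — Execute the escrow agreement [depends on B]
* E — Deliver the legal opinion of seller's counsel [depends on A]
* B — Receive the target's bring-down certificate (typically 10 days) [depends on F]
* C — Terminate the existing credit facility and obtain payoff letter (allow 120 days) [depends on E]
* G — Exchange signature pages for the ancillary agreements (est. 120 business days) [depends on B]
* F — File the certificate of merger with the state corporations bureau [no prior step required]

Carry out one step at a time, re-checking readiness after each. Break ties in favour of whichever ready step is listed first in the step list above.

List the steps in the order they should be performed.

F, B, D, A, E, C, G

F has no prerequisites → F first.
That leaves B as the only ready step → B.
D and G are both available; D is listed earlier → D.
A now also ready, so the ready set is {A, G}; A is listed earlier → A.
E now also ready, so the ready set is {E, G}; E is listed earlier → E.
C and G are both available; C is listed earlier → C.
G needed B, now all done → G.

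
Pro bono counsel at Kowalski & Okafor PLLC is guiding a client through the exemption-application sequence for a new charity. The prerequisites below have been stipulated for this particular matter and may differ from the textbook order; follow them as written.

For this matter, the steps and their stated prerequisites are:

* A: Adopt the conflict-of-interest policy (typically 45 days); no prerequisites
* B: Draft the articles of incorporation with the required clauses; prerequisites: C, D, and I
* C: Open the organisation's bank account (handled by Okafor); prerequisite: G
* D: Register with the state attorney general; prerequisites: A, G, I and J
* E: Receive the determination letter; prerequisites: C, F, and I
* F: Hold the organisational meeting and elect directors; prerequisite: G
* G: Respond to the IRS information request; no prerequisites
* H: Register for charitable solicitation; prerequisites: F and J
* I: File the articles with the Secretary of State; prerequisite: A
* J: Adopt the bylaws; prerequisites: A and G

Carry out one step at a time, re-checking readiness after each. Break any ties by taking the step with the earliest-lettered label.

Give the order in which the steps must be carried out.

A → G → C → F → I → E → J → D → B → H

A and G have no prerequisites; A has the earlier label, so A is first.
Now G and I have their prerequisites met. G has the earlier label, so G next.
Now C, F, I and J have their prerequisites met. C has the earlier label, so C next.
Now F, I and J have their prerequisites met. F has the earlier label, so F next.
I and J are both available; I has the earlier label → I.
E and J are both available; E has the earlier label → E.
That leaves J as the only ready step → J.
Ready: D and H. D has the earlier label → D.
B now also ready, so the ready set is {B, H}; B has the earlier label → B.
H needed F and J, now all done → H.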